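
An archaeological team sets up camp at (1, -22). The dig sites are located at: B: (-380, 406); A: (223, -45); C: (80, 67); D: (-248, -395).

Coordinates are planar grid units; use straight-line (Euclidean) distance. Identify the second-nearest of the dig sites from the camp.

Distance to each, sorted:
C: 119.0
A: 223.2
D: 448.5
B: 573.0
The second-nearest is A at 223.2.

A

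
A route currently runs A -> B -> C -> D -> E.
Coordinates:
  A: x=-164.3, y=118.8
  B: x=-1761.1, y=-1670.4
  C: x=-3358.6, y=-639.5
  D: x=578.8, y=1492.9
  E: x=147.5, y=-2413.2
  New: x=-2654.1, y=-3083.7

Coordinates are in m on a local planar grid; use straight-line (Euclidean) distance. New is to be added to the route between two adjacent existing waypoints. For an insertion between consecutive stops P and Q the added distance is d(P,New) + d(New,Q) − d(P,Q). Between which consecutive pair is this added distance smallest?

between B and C

Added distance for inserting New between each consecutive pair:
A–B: 3330.1 m
B–C: 2314.2 m
C–D: 3669.2 m
D–E: 4554.2 m
Smallest added distance is 2314.2 m, inserting between B and C.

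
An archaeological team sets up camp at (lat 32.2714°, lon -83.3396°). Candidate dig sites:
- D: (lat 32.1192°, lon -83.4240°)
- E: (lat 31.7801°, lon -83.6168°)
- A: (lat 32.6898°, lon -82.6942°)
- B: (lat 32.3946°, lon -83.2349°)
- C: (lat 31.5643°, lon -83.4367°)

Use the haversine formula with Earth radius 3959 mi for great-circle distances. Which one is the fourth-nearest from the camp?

A

Distances from the camp ((lat 32.2714°, lon -83.3396°)):
B: 10.5 mi
D: 11.6 mi
E: 37.6 mi
A: 47.4 mi
C: 49.2 mi
The fourth-nearest is A at 47.4 mi.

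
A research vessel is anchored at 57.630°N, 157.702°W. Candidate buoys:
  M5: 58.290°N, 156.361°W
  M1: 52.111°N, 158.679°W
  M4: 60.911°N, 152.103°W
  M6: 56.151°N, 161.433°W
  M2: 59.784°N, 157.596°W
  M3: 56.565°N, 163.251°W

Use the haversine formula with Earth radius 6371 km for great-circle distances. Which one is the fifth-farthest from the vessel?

M2

Distances from the vessel (57.630°N, 157.702°W):
M1: 616.8 km
M4: 483.7 km
M3: 355.4 km
M6: 279.9 km
M2: 239.6 km
M5: 107.9 km
The fifth-farthest is M2 at 239.6 km.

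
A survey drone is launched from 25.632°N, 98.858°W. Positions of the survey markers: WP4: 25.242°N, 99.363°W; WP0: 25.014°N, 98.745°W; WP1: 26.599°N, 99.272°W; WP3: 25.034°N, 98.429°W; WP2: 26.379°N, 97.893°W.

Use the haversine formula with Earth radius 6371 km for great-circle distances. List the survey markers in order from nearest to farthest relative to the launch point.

WP4, WP0, WP3, WP1, WP2

Distance from the launch point at 25.632°N, 98.858°W to each:
WP4 25.242°N, 99.363°W: 66.7 km
WP0 25.014°N, 98.745°W: 69.7 km
WP3 25.034°N, 98.429°W: 79.2 km
WP1 26.599°N, 99.272°W: 115.2 km
WP2 26.379°N, 97.893°W: 127.3 km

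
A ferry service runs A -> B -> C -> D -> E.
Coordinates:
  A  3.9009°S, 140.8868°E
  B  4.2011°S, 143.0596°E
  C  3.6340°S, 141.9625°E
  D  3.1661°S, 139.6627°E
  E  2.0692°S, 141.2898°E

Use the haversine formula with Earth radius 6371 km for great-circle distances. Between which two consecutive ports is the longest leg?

Leg distances:
A→B: 243.3 km
B→C: 137.1 km
C→D: 260.5 km
D→E: 218.0 km
The longest leg is C–D at 260.5 km.

C–D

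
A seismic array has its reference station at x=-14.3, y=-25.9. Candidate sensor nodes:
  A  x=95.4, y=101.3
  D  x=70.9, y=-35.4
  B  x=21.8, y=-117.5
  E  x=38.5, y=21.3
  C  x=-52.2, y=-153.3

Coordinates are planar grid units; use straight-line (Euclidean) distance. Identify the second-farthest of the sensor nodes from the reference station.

Distances from the reference station (x=-14.3, y=-25.9):
A: 168.0
C: 132.9
B: 98.5
D: 85.7
E: 70.8
The second-farthest is C at 132.9.

C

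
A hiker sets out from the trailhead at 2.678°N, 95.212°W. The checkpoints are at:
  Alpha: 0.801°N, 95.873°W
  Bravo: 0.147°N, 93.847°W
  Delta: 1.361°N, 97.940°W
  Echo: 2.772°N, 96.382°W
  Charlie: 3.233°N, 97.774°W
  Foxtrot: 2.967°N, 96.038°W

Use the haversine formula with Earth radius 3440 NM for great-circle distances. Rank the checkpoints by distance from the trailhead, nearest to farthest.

Foxtrot, Echo, Alpha, Charlie, Bravo, Delta

Distance from the trailhead at 2.678°N, 95.212°W to each:
Foxtrot 2.967°N, 96.038°W: 52.5 NM
Echo 2.772°N, 96.382°W: 70.4 NM
Alpha 0.801°N, 95.873°W: 119.5 NM
Charlie 3.233°N, 97.774°W: 157.2 NM
Bravo 0.147°N, 93.847°W: 172.6 NM
Delta 1.361°N, 97.940°W: 181.8 NM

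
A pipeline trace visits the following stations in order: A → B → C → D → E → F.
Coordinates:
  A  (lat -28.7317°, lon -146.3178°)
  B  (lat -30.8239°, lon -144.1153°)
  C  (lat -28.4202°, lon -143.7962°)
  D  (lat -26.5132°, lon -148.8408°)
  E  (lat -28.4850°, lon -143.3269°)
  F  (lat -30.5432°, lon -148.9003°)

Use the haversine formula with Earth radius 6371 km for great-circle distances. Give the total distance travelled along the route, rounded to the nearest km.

Leg distances:
A→B: 315.1 km  (cumulative 315.1 km)
B→C: 269.1 km  (cumulative 584.2 km)
C→D: 540.9 km  (cumulative 1125.1 km)
D→E: 586.3 km  (cumulative 1711.4 km)
E→F: 585.8 km  (cumulative 2297.1 km)
Total route length ≈ 2297 km.

2297 km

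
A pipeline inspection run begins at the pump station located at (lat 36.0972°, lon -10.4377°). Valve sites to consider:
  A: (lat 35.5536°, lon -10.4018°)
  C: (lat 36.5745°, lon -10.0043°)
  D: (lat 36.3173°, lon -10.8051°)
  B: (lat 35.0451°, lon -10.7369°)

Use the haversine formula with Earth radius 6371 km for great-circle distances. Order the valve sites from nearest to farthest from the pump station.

D, A, C, B

Distances from the pump station:
D (lat 36.3173°, lon -10.8051°): 41.1 km
A (lat 35.5536°, lon -10.4018°): 60.5 km
C (lat 36.5745°, lon -10.0043°): 65.8 km
B (lat 35.0451°, lon -10.7369°): 120.1 km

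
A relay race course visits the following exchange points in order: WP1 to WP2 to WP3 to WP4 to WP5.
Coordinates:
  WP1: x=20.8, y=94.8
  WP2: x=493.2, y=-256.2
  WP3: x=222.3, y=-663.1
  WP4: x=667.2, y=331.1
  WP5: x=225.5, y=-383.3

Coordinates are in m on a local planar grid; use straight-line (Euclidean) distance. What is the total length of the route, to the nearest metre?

Leg distances:
WP1→WP2: 588.5 m  (cumulative 588.5 m)
WP2→WP3: 488.8 m  (cumulative 1077.4 m)
WP3→WP4: 1089.2 m  (cumulative 2166.6 m)
WP4→WP5: 839.9 m  (cumulative 3006.5 m)
Total route length ≈ 3006 m.

3006 m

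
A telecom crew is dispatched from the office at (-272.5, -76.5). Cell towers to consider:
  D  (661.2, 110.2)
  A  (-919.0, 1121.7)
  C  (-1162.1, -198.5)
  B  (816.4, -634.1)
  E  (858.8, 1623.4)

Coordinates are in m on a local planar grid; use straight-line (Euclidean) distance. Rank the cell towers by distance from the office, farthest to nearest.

Computing each straight-line distance from (-272.5, -76.5):
E (858.8, 1623.4): 2041.9 m
A (-919.0, 1121.7): 1361.5 m
B (816.4, -634.1): 1223.4 m
D (661.2, 110.2): 952.2 m
C (-1162.1, -198.5): 897.9 m

E, A, B, D, C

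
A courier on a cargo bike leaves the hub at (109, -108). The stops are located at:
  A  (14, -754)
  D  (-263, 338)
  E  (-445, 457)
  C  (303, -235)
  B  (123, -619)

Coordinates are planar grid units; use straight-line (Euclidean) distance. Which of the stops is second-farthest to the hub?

A

Distances from the hub ((109, -108)):
E: 791.3
A: 652.9
D: 580.8
B: 511.2
C: 231.9
The second-farthest is A at 652.9.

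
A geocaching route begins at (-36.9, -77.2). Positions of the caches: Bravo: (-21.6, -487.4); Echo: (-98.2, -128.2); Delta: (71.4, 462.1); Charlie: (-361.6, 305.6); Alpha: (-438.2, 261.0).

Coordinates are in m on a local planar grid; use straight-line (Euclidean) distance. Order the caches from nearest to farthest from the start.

Computing each straight-line distance from (-36.9, -77.2):
Echo (-98.2, -128.2): 79.7 m
Bravo (-21.6, -487.4): 410.5 m
Charlie (-361.6, 305.6): 502.0 m
Alpha (-438.2, 261.0): 524.8 m
Delta (71.4, 462.1): 550.1 m

Echo, Bravo, Charlie, Alpha, Delta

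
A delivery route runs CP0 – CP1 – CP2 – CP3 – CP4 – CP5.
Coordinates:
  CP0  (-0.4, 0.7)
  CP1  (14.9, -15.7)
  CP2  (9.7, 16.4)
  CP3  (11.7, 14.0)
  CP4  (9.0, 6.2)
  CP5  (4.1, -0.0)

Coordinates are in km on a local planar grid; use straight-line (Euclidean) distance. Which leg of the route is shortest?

Leg distances:
CP0→CP1: 22.4 km
CP1→CP2: 32.5 km
CP2→CP3: 3.1 km
CP3→CP4: 8.3 km
CP4→CP5: 7.9 km
The shortest leg is CP2–CP3 at 3.1 km.

CP2–CP3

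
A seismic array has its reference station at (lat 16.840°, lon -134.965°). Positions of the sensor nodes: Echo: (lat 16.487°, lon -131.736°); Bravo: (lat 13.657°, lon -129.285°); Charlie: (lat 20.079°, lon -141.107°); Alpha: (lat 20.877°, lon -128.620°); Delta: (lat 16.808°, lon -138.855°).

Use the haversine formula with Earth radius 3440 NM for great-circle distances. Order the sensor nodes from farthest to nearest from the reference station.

Alpha, Charlie, Bravo, Delta, Echo

Distance from the reference station at (lat 16.840°, lon -134.965°) to each:
Alpha (lat 20.877°, lon -128.620°): 434.3 NM
Charlie (lat 20.079°, lon -141.107°): 400.1 NM
Bravo (lat 13.657°, lon -129.285°): 380.4 NM
Delta (lat 16.808°, lon -138.855°): 223.6 NM
Echo (lat 16.487°, lon -131.736°): 186.9 NM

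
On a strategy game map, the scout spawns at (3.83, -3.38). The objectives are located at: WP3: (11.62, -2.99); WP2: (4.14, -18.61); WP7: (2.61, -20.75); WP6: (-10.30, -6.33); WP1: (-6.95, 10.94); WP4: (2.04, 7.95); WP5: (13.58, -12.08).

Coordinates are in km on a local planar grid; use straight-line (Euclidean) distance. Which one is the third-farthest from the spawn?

Distances from the spawn ((3.83, -3.38)):
WP1: 17.9 km
WP7: 17.4 km
WP2: 15.2 km
WP6: 14.4 km
WP5: 13.1 km
WP4: 11.5 km
WP3: 7.8 km
The third-farthest is WP2 at 15.2 km.

WP2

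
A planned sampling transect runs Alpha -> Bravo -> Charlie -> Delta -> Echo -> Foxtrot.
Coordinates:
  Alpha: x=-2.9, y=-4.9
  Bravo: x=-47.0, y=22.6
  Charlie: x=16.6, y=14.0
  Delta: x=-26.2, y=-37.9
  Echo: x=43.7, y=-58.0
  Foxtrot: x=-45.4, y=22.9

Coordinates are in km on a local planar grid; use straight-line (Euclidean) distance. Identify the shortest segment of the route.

Leg distances:
Alpha→Bravo: 52.0 km
Bravo→Charlie: 64.2 km
Charlie→Delta: 67.3 km
Delta→Echo: 72.7 km
Echo→Foxtrot: 120.3 km
The shortest leg is Alpha–Bravo at 52.0 km.

Alpha–Bravo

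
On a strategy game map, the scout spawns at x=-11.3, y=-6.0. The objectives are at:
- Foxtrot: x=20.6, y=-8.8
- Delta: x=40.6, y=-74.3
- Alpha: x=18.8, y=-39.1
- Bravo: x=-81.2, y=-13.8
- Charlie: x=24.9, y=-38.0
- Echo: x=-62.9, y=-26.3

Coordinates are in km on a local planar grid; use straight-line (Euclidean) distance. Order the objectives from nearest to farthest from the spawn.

Computing each straight-line distance from x=-11.3, y=-6.0:
Foxtrot x=20.6, y=-8.8: 32.0 km
Alpha x=18.8, y=-39.1: 44.7 km
Charlie x=24.9, y=-38.0: 48.3 km
Echo x=-62.9, y=-26.3: 55.4 km
Bravo x=-81.2, y=-13.8: 70.3 km
Delta x=40.6, y=-74.3: 85.8 km

Foxtrot, Alpha, Charlie, Echo, Bravo, Delta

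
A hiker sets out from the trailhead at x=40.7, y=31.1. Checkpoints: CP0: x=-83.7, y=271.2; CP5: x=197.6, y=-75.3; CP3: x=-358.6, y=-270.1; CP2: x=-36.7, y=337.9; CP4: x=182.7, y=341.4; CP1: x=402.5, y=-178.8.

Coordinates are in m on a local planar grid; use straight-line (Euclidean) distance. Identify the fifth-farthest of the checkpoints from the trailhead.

Distance to each, sorted:
CP3: 500.2 m
CP1: 418.3 m
CP4: 341.2 m
CP2: 316.4 m
CP0: 270.4 m
CP5: 189.6 m
The fifth-farthest is CP0 at 270.4 m.

CP0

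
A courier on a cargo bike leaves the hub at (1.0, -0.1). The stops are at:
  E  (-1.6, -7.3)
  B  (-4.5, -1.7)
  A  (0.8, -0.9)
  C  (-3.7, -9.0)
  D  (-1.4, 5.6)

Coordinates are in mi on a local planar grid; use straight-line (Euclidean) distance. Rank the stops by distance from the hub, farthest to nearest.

Distances from the hub:
C (-3.7, -9.0): 10.1 mi
E (-1.6, -7.3): 7.7 mi
D (-1.4, 5.6): 6.2 mi
B (-4.5, -1.7): 5.7 mi
A (0.8, -0.9): 0.8 mi

C, E, D, B, A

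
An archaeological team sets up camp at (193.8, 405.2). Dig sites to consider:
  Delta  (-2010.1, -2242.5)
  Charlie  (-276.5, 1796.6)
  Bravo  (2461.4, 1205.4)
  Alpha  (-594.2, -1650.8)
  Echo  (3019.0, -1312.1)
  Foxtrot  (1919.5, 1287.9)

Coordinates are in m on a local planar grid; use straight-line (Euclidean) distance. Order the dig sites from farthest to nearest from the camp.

Delta, Echo, Bravo, Alpha, Foxtrot, Charlie

Distance from the camp at (193.8, 405.2) to each:
Delta (-2010.1, -2242.5): 3444.9 m
Echo (3019.0, -1312.1): 3306.2 m
Bravo (2461.4, 1205.4): 2404.6 m
Alpha (-594.2, -1650.8): 2201.8 m
Foxtrot (1919.5, 1287.9): 1938.3 m
Charlie (-276.5, 1796.6): 1468.7 m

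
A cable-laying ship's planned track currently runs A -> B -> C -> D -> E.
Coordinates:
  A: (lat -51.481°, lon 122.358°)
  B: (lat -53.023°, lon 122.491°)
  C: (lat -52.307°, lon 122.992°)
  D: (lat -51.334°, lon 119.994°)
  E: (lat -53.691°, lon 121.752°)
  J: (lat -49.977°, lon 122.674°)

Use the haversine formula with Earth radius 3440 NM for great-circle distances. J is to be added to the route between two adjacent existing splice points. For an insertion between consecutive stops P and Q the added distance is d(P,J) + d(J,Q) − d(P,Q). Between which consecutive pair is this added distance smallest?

between C and D

Added distance for inserting J between each consecutive pair:
A–B: 181.4 NM
B–C: 276.7 NM
C–D: 145.3 NM
D–E: 200.7 NM
Smallest added distance is 145.3 NM, inserting between C and D.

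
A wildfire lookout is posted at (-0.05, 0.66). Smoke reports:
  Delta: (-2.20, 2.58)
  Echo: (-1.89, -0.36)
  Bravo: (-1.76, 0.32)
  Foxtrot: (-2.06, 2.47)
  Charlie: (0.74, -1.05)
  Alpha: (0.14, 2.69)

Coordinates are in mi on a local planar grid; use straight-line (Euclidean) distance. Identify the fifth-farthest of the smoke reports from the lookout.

Distances from the lookout ((-0.05, 0.66)):
Delta: 2.9 mi
Foxtrot: 2.7 mi
Echo: 2.1 mi
Alpha: 2.0 mi
Charlie: 1.9 mi
Bravo: 1.7 mi
The fifth-farthest is Charlie at 1.9 mi.

Charlie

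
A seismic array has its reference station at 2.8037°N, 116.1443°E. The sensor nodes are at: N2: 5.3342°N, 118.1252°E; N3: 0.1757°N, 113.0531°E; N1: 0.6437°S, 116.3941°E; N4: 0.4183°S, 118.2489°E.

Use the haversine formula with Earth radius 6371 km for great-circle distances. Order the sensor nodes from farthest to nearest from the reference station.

N3, N4, N1, N2

Distance from the reference station at 2.8037°N, 116.1443°E to each:
N3 0.1757°N, 113.0531°E: 451.0 km
N4 0.4183°S, 118.2489°E: 427.9 km
N1 0.6437°S, 116.3941°E: 384.3 km
N2 5.3342°N, 118.1252°E: 357.0 km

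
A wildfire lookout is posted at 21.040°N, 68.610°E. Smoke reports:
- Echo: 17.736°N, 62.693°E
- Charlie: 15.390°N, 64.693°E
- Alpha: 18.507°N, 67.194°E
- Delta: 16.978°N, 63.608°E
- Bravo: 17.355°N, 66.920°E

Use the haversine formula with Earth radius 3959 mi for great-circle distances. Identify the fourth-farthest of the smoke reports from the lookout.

Bravo

Distances from the lookout (21.040°N, 68.610°E):
Charlie: 467.4 mi
Echo: 448.1 mi
Delta: 430.7 mi
Bravo: 277.5 mi
Alpha: 197.8 mi
The fourth-farthest is Bravo at 277.5 mi.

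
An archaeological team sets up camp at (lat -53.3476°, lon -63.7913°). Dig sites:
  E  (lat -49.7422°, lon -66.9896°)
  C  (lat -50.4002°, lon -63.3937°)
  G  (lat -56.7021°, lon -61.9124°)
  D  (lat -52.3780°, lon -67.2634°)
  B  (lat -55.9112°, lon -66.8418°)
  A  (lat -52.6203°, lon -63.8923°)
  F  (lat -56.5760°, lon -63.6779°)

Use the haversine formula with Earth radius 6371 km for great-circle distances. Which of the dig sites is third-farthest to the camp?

Distance to each, sorted:
E: 457.8 km
G: 391.7 km
F: 359.1 km
B: 346.1 km
C: 328.9 km
D: 256.8 km
A: 81.2 km
The third-farthest is F at 359.1 km.

F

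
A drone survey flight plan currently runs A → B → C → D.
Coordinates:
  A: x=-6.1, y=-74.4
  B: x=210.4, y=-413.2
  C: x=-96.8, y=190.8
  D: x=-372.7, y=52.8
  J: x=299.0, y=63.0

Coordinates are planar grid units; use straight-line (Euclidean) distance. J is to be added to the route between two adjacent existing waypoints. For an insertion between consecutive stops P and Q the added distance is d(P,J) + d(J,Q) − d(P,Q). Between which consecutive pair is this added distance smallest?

between B and C

Added distance for inserting J between each consecutive pair:
A–B: 416.9
B–C: 222.7
C–D: 779.2
Smallest added distance is 222.7, inserting between B and C.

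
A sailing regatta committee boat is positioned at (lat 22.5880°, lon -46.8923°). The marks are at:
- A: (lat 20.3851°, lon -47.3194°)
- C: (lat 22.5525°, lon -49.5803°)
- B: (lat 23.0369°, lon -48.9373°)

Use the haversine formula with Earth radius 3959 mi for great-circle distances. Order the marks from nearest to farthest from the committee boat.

Computing each great-circle distance from (lat 22.5880°, lon -46.8923°):
B (lat 23.0369°, lon -48.9373°): 133.9 mi
A (lat 20.3851°, lon -47.3194°): 154.7 mi
C (lat 22.5525°, lon -49.5803°): 171.5 mi

B, A, C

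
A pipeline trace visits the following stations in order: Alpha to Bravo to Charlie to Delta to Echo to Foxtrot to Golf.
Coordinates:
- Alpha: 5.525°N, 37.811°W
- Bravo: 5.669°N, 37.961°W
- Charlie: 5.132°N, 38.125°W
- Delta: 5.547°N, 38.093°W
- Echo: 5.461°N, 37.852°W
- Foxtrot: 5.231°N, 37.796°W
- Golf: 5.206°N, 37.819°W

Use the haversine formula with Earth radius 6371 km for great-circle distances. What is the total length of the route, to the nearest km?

Leg distances:
Alpha→Bravo: 23.1 km  (cumulative 23.1 km)
Bravo→Charlie: 62.4 km  (cumulative 85.5 km)
Charlie→Delta: 46.3 km  (cumulative 131.8 km)
Delta→Echo: 28.3 km  (cumulative 160.1 km)
Echo→Foxtrot: 26.3 km  (cumulative 186.4 km)
Foxtrot→Golf: 3.8 km  (cumulative 190.2 km)
Total route length ≈ 190 km.

190 km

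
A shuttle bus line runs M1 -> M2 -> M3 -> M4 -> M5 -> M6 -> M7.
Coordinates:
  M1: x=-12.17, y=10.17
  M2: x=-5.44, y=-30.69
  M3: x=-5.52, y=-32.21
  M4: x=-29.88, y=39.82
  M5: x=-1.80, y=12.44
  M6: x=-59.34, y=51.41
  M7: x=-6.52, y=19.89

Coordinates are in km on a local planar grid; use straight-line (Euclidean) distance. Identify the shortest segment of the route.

M2–M3

Leg distances:
M1→M2: 41.4 km
M2→M3: 1.5 km
M3→M4: 76.0 km
M4→M5: 39.2 km
M5→M6: 69.5 km
M6→M7: 61.5 km
The shortest leg is M2–M3 at 1.5 km.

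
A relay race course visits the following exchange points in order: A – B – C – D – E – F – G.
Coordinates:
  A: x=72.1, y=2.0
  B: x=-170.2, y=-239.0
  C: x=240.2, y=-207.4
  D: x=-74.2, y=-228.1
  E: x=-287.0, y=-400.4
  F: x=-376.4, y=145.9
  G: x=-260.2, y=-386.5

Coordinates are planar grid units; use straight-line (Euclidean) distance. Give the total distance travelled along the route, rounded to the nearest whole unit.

2441

Leg distances:
A→B: 341.7  (cumulative 341.7)
B→C: 411.6  (cumulative 753.4)
C→D: 315.1  (cumulative 1068.4)
D→E: 273.8  (cumulative 1342.2)
E→F: 553.6  (cumulative 1895.8)
F→G: 544.9  (cumulative 2440.7)
Total route length ≈ 2441.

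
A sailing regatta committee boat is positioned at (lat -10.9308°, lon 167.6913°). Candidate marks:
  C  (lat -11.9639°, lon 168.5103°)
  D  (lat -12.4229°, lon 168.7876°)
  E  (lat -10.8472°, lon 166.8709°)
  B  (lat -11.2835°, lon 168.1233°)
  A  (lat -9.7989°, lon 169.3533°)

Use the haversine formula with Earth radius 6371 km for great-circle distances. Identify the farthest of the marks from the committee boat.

A

Distances from the committee boat ((lat -10.9308°, lon 167.6913°)):
A: 221.1 km
D: 204.4 km
C: 145.5 km
E: 90.1 km
B: 61.3 km
The farthest is A at 221.1 km.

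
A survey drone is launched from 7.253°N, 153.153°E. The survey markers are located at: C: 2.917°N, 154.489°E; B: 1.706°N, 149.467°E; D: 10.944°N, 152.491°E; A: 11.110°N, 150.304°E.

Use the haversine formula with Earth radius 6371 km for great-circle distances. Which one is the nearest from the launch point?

Distances from the launch point (7.253°N, 153.153°E):
D: 416.8 km
C: 504.3 km
A: 530.8 km
B: 739.8 km
The nearest is D at 416.8 km.

D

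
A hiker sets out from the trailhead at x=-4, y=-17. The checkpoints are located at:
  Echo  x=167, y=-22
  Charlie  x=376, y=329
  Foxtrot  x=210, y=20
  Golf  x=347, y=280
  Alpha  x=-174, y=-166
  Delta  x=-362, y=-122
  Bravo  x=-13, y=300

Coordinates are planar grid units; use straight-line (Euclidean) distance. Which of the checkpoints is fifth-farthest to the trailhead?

Distance to each, sorted:
Charlie: 513.9
Golf: 459.8
Delta: 373.1
Bravo: 317.1
Alpha: 226.1
Foxtrot: 217.2
Echo: 171.1
The fifth-farthest is Alpha at 226.1.

Alpha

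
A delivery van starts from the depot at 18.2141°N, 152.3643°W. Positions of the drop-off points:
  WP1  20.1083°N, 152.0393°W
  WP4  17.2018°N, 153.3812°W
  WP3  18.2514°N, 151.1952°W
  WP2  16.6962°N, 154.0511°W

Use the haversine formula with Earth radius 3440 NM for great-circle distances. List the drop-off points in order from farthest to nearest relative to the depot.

Distances from the depot:
WP2 16.6962°N, 154.0511°W: 132.8 NM
WP1 20.1083°N, 152.0393°W: 115.2 NM
WP4 17.2018°N, 153.3812°W: 84.1 NM
WP3 18.2514°N, 151.1952°W: 66.7 NM

WP2, WP1, WP4, WP3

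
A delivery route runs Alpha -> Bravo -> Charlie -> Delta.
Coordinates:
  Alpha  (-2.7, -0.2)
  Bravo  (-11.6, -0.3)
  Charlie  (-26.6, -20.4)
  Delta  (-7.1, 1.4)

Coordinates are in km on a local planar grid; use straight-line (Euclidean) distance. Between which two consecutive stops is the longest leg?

Leg distances:
Alpha→Bravo: 8.9 km
Bravo→Charlie: 25.1 km
Charlie→Delta: 29.2 km
The longest leg is Charlie–Delta at 29.2 km.

Charlie–Delta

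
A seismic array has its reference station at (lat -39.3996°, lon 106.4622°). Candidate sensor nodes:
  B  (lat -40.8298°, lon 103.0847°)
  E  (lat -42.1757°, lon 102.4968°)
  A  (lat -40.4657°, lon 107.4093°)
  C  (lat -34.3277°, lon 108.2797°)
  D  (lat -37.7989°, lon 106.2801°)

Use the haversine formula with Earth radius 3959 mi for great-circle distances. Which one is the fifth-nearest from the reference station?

C

Distances from the reference station ((lat -39.3996°, lon 106.4622°)):
A: 89.1 mi
D: 111.0 mi
B: 204.0 mi
E: 282.5 mi
C: 364.6 mi
The fifth-nearest is C at 364.6 mi.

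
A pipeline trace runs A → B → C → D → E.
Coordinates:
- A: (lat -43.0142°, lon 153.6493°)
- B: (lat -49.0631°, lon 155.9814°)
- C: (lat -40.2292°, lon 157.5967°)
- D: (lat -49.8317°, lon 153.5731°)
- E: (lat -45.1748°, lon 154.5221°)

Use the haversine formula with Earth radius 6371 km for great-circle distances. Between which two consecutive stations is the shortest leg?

D–E

Leg distances:
A→B: 696.2 km
B→C: 990.5 km
C→D: 1113.2 km
D→E: 522.7 km
The shortest leg is D–E at 522.7 km.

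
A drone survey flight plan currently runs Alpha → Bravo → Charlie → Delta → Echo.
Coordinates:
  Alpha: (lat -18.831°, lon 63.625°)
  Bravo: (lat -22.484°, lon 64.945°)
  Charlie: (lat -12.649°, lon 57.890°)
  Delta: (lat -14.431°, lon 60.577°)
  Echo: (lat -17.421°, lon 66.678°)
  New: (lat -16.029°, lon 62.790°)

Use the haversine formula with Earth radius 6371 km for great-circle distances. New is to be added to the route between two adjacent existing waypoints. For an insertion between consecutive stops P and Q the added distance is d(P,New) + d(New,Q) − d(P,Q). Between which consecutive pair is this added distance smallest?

Added distance for inserting New between each consecutive pair:
Alpha–Bravo: 647.7 km
Bravo–Charlie: 76.3 km
Charlie–Delta: 592.9 km
Delta–Echo: 6.5 km
Smallest added distance is 6.5 km, inserting between Delta and Echo.

between Delta and Echo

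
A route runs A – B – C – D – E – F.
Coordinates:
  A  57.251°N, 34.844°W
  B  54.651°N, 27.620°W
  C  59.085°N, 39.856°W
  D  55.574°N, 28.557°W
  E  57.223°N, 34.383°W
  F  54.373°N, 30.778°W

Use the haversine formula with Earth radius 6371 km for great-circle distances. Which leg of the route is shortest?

Leg distances:
A→B: 534.2 km
B→C: 890.2 km
C→D: 781.1 km
D→E: 402.5 km
E→F: 388.7 km
The shortest leg is E–F at 388.7 km.

E–F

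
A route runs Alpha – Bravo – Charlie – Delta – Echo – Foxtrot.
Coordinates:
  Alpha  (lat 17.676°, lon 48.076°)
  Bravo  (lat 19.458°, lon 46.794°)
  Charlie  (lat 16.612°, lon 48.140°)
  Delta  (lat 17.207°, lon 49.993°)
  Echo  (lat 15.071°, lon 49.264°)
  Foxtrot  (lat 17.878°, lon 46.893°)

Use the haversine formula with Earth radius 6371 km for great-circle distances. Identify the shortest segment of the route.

Charlie–Delta

Leg distances:
Alpha→Bravo: 239.8 km
Bravo→Charlie: 347.0 km
Charlie→Delta: 207.9 km
Delta→Echo: 249.9 km
Echo→Foxtrot: 401.6 km
The shortest leg is Charlie–Delta at 207.9 km.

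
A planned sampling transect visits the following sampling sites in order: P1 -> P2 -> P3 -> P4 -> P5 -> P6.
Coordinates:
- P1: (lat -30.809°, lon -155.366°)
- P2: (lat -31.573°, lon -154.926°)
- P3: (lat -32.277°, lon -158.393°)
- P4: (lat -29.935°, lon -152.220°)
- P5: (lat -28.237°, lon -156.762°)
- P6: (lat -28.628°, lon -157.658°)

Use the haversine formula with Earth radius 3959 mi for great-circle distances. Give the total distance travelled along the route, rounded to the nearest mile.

Leg distances:
P1→P2: 58.8 mi  (cumulative 58.8 mi)
P2→P3: 209.1 mi  (cumulative 267.9 mi)
P3→P4: 399.4 mi  (cumulative 667.3 mi)
P4→P5: 298.3 mi  (cumulative 965.5 mi)
P5→P6: 60.8 mi  (cumulative 1026.3 mi)
Total route length ≈ 1026 mi.

1026 mi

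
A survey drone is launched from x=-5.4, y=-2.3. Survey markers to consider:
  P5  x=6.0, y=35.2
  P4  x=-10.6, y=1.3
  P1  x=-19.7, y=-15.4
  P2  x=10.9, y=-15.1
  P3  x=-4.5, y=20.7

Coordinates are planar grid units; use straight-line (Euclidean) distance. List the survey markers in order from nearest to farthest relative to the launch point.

P4, P1, P2, P3, P5

Distances from the launch point:
P4 x=-10.6, y=1.3: 6.3
P1 x=-19.7, y=-15.4: 19.4
P2 x=10.9, y=-15.1: 20.7
P3 x=-4.5, y=20.7: 23.0
P5 x=6.0, y=35.2: 39.2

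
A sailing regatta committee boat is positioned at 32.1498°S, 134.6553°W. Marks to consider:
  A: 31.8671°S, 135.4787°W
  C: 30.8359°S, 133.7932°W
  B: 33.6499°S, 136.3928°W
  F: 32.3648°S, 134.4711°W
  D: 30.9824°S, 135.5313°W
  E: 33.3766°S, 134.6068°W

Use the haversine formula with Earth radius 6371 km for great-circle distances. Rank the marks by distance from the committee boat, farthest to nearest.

Distances from the committee boat:
B 33.6499°S, 136.3928°W: 232.7 km
C 30.8359°S, 133.7932°W: 167.4 km
D 30.9824°S, 135.5313°W: 154.1 km
E 33.3766°S, 134.6068°W: 136.5 km
A 31.8671°S, 135.4787°W: 83.8 km
F 32.3648°S, 134.4711°W: 29.5 km

B, C, D, E, A, F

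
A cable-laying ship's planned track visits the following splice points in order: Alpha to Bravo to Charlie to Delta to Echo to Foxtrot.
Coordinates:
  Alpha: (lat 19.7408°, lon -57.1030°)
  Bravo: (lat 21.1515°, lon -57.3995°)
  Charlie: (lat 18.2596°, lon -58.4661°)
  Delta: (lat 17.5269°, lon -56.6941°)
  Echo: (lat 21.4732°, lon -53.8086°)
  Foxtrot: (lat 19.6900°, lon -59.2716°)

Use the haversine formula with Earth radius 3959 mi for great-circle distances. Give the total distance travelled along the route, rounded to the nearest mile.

Leg distances:
Alpha→Bravo: 99.3 mi  (cumulative 99.3 mi)
Bravo→Charlie: 211.5 mi  (cumulative 310.9 mi)
Charlie→Delta: 127.0 mi  (cumulative 437.9 mi)
Delta→Echo: 331.1 mi  (cumulative 769.1 mi)
Echo→Foxtrot: 374.2 mi  (cumulative 1143.3 mi)
Total route length ≈ 1143 mi.

1143 mi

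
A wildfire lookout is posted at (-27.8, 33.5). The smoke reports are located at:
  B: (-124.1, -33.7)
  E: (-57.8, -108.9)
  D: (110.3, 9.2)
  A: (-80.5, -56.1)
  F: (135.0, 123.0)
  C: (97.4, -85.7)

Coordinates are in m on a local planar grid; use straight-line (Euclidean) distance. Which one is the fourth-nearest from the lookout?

E

Distances from the lookout ((-27.8, 33.5)):
A: 103.9 m
B: 117.4 m
D: 140.2 m
E: 145.5 m
C: 172.9 m
F: 185.8 m
The fourth-nearest is E at 145.5 m.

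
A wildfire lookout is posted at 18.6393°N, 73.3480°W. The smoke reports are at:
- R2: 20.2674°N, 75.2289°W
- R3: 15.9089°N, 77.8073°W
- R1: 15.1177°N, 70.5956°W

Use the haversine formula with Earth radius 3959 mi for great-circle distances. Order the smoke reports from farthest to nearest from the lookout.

R3, R1, R2

Distances from the lookout:
R3 15.9089°N, 77.8073°W: 349.5 mi
R1 15.1177°N, 70.5956°W: 303.8 mi
R2 20.2674°N, 75.2289°W: 166.3 mi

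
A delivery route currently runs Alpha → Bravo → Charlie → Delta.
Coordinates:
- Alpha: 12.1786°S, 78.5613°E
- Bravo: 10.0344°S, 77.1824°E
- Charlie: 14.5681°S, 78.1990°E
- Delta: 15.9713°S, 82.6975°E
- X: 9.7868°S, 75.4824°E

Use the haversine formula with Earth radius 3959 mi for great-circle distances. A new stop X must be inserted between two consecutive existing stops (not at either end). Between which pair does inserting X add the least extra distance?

Added distance for inserting X between each consecutive pair:
Alpha–Bravo: 208.1 mi
Bravo–Charlie: 174.2 mi
Charlie–Delta: 709.7 mi
Smallest added distance is 174.2 mi, inserting between Bravo and Charlie.

between Bravo and Charlie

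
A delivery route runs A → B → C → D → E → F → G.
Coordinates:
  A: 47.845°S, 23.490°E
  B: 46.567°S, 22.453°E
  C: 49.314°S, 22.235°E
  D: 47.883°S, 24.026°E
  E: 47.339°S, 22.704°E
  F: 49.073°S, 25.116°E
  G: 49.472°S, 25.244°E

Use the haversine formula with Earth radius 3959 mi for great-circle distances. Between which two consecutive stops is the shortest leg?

Leg distances:
A→B: 100.8 mi
B→C: 190.1 mi
C→D: 128.3 mi
D→E: 72.1 mi
E→F: 163.4 mi
F→G: 28.2 mi
The shortest leg is F–G at 28.2 mi.

F–G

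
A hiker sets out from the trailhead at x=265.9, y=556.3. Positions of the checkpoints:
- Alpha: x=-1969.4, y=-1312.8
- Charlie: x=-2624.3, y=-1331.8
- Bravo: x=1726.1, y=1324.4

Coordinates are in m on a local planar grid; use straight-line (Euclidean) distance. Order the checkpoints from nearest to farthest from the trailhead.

Bravo, Alpha, Charlie

Distances from the trailhead:
Bravo x=1726.1, y=1324.4: 1649.9 m
Alpha x=-1969.4, y=-1312.8: 2913.8 m
Charlie x=-2624.3, y=-1331.8: 3452.3 m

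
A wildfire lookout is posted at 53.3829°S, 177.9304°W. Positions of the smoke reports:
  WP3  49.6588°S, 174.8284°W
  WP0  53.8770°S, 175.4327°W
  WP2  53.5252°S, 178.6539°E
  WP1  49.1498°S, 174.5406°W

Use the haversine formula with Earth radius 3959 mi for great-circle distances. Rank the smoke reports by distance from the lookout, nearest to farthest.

WP0, WP2, WP3, WP1

Distance from the lookout at 53.3829°S, 177.9304°W to each:
WP0 53.8770°S, 175.4327°W: 107.9 mi
WP2 53.5252°S, 178.6539°E: 140.9 mi
WP3 49.6588°S, 174.8284°W: 289.8 mi
WP1 49.1498°S, 174.5406°W: 327.1 mi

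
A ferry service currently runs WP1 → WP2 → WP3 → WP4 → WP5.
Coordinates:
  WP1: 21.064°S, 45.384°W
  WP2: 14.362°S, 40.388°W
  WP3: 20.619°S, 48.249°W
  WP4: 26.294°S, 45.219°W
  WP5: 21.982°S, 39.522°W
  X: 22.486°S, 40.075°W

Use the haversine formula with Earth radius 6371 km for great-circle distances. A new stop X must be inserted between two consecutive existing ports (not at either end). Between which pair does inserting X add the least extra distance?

Added distance for inserting X between each consecutive pair:
WP1–WP2: 560.7 km
WP2–WP3: 688.9 km
WP3–WP4: 838.9 km
WP4–WP5: 0.2 km
Smallest added distance is 0.2 km, inserting between WP4 and WP5.

between WP4 and WP5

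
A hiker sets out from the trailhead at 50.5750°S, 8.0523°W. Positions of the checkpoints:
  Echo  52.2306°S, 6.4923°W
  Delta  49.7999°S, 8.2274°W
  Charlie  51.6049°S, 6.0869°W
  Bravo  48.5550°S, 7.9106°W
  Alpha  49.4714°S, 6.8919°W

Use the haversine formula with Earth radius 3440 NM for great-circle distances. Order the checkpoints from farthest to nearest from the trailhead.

Bravo, Echo, Charlie, Alpha, Delta

Distances from the trailhead:
Bravo 48.5550°S, 7.9106°W: 121.4 NM
Echo 52.2306°S, 6.4923°W: 115.3 NM
Charlie 51.6049°S, 6.0869°W: 96.5 NM
Alpha 49.4714°S, 6.8919°W: 80.0 NM
Delta 49.7999°S, 8.2274°W: 47.0 NM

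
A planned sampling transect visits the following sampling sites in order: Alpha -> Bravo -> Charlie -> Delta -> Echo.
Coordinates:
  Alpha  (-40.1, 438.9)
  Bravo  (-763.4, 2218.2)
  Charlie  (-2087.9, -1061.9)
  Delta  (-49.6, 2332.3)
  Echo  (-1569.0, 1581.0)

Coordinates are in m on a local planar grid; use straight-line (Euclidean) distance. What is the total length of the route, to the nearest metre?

Leg distances:
Alpha→Bravo: 1920.7 m  (cumulative 1920.7 m)
Bravo→Charlie: 3537.4 m  (cumulative 5458.1 m)
Charlie→Delta: 3959.2 m  (cumulative 9417.3 m)
Delta→Echo: 1695.0 m  (cumulative 11112.3 m)
Total route length ≈ 11112 m.

11112 m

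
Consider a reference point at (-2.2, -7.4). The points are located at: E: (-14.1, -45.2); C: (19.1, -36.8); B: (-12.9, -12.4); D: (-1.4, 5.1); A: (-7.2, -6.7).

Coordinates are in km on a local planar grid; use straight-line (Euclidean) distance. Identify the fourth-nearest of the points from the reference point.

Distance to each, sorted:
A: 5.0 km
B: 11.8 km
D: 12.5 km
C: 36.3 km
E: 39.6 km
The fourth-nearest is C at 36.3 km.

C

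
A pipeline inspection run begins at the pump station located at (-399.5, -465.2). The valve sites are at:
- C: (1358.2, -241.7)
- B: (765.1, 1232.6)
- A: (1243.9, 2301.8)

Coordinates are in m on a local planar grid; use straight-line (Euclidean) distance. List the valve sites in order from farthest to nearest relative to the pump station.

Distance from the pump station at (-399.5, -465.2) to each:
A (1243.9, 2301.8): 3218.2 m
B (765.1, 1232.6): 2058.8 m
C (1358.2, -241.7): 1771.9 m

A, B, C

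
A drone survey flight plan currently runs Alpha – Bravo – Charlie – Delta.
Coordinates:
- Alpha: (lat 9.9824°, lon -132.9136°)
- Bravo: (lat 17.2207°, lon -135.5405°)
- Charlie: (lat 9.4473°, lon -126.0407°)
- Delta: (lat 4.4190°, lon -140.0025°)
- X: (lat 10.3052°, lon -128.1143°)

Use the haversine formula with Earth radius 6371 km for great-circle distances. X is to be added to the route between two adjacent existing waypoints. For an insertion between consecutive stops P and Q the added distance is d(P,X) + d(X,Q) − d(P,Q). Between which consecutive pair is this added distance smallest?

Added distance for inserting X between each consecutive pair:
Alpha–Bravo: 783.8 km
Bravo–Charlie: 14.8 km
Charlie–Delta: 72.2 km
Smallest added distance is 14.8 km, inserting between Bravo and Charlie.

between Bravo and Charlie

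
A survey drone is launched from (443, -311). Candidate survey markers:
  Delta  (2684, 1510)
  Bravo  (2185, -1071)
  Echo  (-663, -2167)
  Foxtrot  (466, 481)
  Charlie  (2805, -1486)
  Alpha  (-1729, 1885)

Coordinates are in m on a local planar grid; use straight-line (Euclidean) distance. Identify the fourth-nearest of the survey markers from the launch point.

Charlie

Distance to each, sorted:
Foxtrot: 792.3 m
Bravo: 1900.6 m
Echo: 2160.5 m
Charlie: 2638.1 m
Delta: 2887.6 m
Alpha: 3088.7 m
The fourth-nearest is Charlie at 2638.1 m.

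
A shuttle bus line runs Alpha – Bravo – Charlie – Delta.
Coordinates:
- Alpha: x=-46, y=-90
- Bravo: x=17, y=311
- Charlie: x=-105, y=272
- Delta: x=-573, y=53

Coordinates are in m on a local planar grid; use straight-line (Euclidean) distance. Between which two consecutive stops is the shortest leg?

Leg distances:
Alpha→Bravo: 405.9 m
Bravo→Charlie: 128.1 m
Charlie→Delta: 516.7 m
The shortest leg is Bravo–Charlie at 128.1 m.

Bravo–Charlie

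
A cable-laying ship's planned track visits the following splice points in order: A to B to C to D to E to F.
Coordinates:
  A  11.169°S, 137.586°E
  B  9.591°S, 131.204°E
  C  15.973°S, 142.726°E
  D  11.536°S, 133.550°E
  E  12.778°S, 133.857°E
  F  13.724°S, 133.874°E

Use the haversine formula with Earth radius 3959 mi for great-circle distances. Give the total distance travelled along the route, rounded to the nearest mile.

2181 mi

Leg distances:
A→B: 447.2 mi  (cumulative 447.2 mi)
B→C: 892.4 mi  (cumulative 1339.7 mi)
C→D: 687.8 mi  (cumulative 2027.4 mi)
D→E: 88.3 mi  (cumulative 2115.7 mi)
E→F: 65.4 mi  (cumulative 2181.1 mi)
Total route length ≈ 2181 mi.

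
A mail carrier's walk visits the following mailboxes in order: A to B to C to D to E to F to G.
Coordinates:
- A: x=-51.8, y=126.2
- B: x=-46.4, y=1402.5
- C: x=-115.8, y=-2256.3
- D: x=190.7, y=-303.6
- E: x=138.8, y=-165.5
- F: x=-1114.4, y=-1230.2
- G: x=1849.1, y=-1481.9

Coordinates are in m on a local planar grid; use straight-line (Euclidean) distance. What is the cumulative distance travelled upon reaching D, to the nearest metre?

Leg distances:
A→B: 1276.3 m  (cumulative 1276.3 m)
B→C: 3659.5 m  (cumulative 4935.8 m)
C→D: 1976.6 m  (cumulative 6912.4 m)
Cumulative distance at D ≈ 6912 m.

6912 m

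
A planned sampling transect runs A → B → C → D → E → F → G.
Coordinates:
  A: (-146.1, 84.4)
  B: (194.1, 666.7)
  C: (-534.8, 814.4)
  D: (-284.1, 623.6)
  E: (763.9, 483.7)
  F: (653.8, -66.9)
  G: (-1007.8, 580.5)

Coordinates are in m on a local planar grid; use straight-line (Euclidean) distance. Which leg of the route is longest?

F–G

Leg distances:
A→B: 674.4 m
B→C: 743.7 m
C→D: 315.0 m
D→E: 1057.3 m
E→F: 561.5 m
F→G: 1783.3 m
The longest leg is F–G at 1783.3 m.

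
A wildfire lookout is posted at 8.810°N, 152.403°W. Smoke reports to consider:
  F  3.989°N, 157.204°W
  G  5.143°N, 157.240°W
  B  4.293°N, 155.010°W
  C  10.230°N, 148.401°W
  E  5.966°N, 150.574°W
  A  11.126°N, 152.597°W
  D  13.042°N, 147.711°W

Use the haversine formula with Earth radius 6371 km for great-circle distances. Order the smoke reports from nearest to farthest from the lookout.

A, E, C, B, G, D, F

Distance from the lookout at 8.810°N, 152.403°W to each:
A 11.126°N, 152.597°W: 258.4 km
E 5.966°N, 150.574°W: 375.1 km
C 10.230°N, 148.401°W: 466.4 km
B 4.293°N, 155.010°W: 578.9 km
G 5.143°N, 157.240°W: 671.7 km
D 13.042°N, 147.711°W: 695.5 km
F 3.989°N, 157.204°W: 754.1 km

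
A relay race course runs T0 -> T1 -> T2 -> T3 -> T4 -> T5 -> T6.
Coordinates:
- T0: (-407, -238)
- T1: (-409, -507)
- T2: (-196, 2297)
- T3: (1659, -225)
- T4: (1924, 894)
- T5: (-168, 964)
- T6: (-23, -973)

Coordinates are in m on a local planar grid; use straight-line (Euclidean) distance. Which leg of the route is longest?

Leg distances:
T0→T1: 269.0 m
T1→T2: 2812.1 m
T2→T3: 3130.7 m
T3→T4: 1150.0 m
T4→T5: 2093.2 m
T5→T6: 1942.4 m
The longest leg is T2–T3 at 3130.7 m.

T2–T3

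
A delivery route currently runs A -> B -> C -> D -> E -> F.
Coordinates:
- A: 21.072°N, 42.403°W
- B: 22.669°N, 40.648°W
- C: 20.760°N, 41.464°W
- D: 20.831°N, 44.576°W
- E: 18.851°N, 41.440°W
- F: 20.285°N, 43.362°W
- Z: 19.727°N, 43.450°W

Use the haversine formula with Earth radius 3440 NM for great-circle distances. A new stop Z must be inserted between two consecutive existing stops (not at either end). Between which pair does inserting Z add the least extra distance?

between D and E

Added distance for inserting Z between each consecutive pair:
A–B: 199.2 NM
B–C: 240.8 NM
C–D: 44.9 NM
D–E: 3.9 NM
E–F: 20.6 NM
Smallest added distance is 3.9 NM, inserting between D and E.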